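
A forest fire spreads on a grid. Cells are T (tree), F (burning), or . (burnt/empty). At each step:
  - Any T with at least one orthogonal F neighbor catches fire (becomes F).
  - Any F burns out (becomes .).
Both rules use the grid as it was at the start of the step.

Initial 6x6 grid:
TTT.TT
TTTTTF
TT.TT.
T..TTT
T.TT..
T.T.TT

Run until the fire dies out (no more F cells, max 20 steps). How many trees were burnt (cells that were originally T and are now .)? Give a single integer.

Answer: 23

Derivation:
Step 1: +2 fires, +1 burnt (F count now 2)
Step 2: +3 fires, +2 burnt (F count now 3)
Step 3: +3 fires, +3 burnt (F count now 3)
Step 4: +4 fires, +3 burnt (F count now 4)
Step 5: +4 fires, +4 burnt (F count now 4)
Step 6: +3 fires, +4 burnt (F count now 3)
Step 7: +2 fires, +3 burnt (F count now 2)
Step 8: +1 fires, +2 burnt (F count now 1)
Step 9: +1 fires, +1 burnt (F count now 1)
Step 10: +0 fires, +1 burnt (F count now 0)
Fire out after step 10
Initially T: 25, now '.': 34
Total burnt (originally-T cells now '.'): 23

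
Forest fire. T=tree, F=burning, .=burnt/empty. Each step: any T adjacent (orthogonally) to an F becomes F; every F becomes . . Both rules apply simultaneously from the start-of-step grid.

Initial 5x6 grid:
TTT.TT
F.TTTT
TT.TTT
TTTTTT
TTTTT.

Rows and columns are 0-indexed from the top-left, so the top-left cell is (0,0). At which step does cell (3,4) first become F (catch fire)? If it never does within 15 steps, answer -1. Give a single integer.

Step 1: cell (3,4)='T' (+2 fires, +1 burnt)
Step 2: cell (3,4)='T' (+3 fires, +2 burnt)
Step 3: cell (3,4)='T' (+3 fires, +3 burnt)
Step 4: cell (3,4)='T' (+3 fires, +3 burnt)
Step 5: cell (3,4)='T' (+3 fires, +3 burnt)
Step 6: cell (3,4)='F' (+4 fires, +3 burnt)
  -> target ignites at step 6
Step 7: cell (3,4)='.' (+5 fires, +4 burnt)
Step 8: cell (3,4)='.' (+2 fires, +5 burnt)
Step 9: cell (3,4)='.' (+0 fires, +2 burnt)
  fire out at step 9

6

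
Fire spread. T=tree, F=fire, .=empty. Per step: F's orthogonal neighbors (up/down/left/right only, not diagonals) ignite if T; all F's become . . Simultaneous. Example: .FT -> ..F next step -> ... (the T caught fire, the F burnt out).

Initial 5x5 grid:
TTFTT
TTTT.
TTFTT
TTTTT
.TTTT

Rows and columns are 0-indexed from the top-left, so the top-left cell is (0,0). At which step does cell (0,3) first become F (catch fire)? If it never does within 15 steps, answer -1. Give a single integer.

Step 1: cell (0,3)='F' (+6 fires, +2 burnt)
  -> target ignites at step 1
Step 2: cell (0,3)='.' (+9 fires, +6 burnt)
Step 3: cell (0,3)='.' (+5 fires, +9 burnt)
Step 4: cell (0,3)='.' (+1 fires, +5 burnt)
Step 5: cell (0,3)='.' (+0 fires, +1 burnt)
  fire out at step 5

1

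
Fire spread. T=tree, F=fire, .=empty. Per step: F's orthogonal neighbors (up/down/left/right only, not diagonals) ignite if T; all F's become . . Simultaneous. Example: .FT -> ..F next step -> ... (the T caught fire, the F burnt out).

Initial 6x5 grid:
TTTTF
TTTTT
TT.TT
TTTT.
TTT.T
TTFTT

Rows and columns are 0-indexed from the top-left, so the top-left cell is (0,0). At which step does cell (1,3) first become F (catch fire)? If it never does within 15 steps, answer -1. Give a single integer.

Step 1: cell (1,3)='T' (+5 fires, +2 burnt)
Step 2: cell (1,3)='F' (+7 fires, +5 burnt)
  -> target ignites at step 2
Step 3: cell (1,3)='.' (+7 fires, +7 burnt)
Step 4: cell (1,3)='.' (+4 fires, +7 burnt)
Step 5: cell (1,3)='.' (+2 fires, +4 burnt)
Step 6: cell (1,3)='.' (+0 fires, +2 burnt)
  fire out at step 6

2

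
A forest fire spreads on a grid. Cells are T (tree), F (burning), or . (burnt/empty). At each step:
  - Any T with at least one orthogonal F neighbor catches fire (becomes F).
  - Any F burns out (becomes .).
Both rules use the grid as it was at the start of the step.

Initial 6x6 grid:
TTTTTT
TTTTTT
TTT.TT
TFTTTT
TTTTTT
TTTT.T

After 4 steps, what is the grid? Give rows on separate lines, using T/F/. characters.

Step 1: 4 trees catch fire, 1 burn out
  TTTTTT
  TTTTTT
  TFT.TT
  F.FTTT
  TFTTTT
  TTTT.T
Step 2: 7 trees catch fire, 4 burn out
  TTTTTT
  TFTTTT
  F.F.TT
  ...FTT
  F.FTTT
  TFTT.T
Step 3: 7 trees catch fire, 7 burn out
  TFTTTT
  F.FTTT
  ....TT
  ....FT
  ...FTT
  F.FT.T
Step 4: 7 trees catch fire, 7 burn out
  F.FTTT
  ...FTT
  ....FT
  .....F
  ....FT
  ...F.T

F.FTTT
...FTT
....FT
.....F
....FT
...F.T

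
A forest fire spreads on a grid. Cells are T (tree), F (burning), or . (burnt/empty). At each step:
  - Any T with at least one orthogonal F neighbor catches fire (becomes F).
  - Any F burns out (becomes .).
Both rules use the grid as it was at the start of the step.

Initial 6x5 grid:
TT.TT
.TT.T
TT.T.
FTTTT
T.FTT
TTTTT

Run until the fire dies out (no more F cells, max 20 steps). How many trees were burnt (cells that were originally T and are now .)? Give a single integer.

Answer: 19

Derivation:
Step 1: +6 fires, +2 burnt (F count now 6)
Step 2: +6 fires, +6 burnt (F count now 6)
Step 3: +4 fires, +6 burnt (F count now 4)
Step 4: +2 fires, +4 burnt (F count now 2)
Step 5: +1 fires, +2 burnt (F count now 1)
Step 6: +0 fires, +1 burnt (F count now 0)
Fire out after step 6
Initially T: 22, now '.': 27
Total burnt (originally-T cells now '.'): 19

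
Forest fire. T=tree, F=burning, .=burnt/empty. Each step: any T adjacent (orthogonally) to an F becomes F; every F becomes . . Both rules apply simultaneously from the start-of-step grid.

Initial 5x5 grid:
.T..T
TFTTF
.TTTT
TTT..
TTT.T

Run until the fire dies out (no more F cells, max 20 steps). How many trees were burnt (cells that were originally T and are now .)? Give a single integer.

Answer: 15

Derivation:
Step 1: +7 fires, +2 burnt (F count now 7)
Step 2: +3 fires, +7 burnt (F count now 3)
Step 3: +3 fires, +3 burnt (F count now 3)
Step 4: +2 fires, +3 burnt (F count now 2)
Step 5: +0 fires, +2 burnt (F count now 0)
Fire out after step 5
Initially T: 16, now '.': 24
Total burnt (originally-T cells now '.'): 15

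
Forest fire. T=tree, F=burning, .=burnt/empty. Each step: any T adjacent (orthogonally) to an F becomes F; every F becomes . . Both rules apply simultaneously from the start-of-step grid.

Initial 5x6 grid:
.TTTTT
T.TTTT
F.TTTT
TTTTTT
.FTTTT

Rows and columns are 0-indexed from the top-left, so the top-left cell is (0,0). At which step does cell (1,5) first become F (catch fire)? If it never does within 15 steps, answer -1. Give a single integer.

Step 1: cell (1,5)='T' (+4 fires, +2 burnt)
Step 2: cell (1,5)='T' (+2 fires, +4 burnt)
Step 3: cell (1,5)='T' (+3 fires, +2 burnt)
Step 4: cell (1,5)='T' (+4 fires, +3 burnt)
Step 5: cell (1,5)='T' (+4 fires, +4 burnt)
Step 6: cell (1,5)='T' (+4 fires, +4 burnt)
Step 7: cell (1,5)='F' (+2 fires, +4 burnt)
  -> target ignites at step 7
Step 8: cell (1,5)='.' (+1 fires, +2 burnt)
Step 9: cell (1,5)='.' (+0 fires, +1 burnt)
  fire out at step 9

7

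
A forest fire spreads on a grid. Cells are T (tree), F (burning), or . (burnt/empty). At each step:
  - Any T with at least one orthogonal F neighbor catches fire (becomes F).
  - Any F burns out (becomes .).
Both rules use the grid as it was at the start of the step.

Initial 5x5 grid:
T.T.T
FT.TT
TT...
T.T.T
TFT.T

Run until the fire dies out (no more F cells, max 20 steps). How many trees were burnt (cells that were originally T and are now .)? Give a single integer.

Answer: 8

Derivation:
Step 1: +5 fires, +2 burnt (F count now 5)
Step 2: +3 fires, +5 burnt (F count now 3)
Step 3: +0 fires, +3 burnt (F count now 0)
Fire out after step 3
Initially T: 14, now '.': 19
Total burnt (originally-T cells now '.'): 8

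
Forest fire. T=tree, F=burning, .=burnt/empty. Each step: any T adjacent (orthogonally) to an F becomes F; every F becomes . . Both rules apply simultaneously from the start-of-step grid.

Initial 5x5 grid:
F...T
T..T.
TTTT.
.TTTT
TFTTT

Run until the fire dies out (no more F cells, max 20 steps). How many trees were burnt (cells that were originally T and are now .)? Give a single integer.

Step 1: +4 fires, +2 burnt (F count now 4)
Step 2: +4 fires, +4 burnt (F count now 4)
Step 3: +3 fires, +4 burnt (F count now 3)
Step 4: +2 fires, +3 burnt (F count now 2)
Step 5: +1 fires, +2 burnt (F count now 1)
Step 6: +0 fires, +1 burnt (F count now 0)
Fire out after step 6
Initially T: 15, now '.': 24
Total burnt (originally-T cells now '.'): 14

Answer: 14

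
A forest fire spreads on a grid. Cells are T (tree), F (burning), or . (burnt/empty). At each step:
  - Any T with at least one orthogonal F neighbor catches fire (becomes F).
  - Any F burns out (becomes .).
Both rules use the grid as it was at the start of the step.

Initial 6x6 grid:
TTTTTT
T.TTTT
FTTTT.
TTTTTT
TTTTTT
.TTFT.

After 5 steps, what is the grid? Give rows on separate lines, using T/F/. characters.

Step 1: 6 trees catch fire, 2 burn out
  TTTTTT
  F.TTTT
  .FTTT.
  FTTTTT
  TTTFTT
  .TF.F.
Step 2: 8 trees catch fire, 6 burn out
  FTTTTT
  ..TTTT
  ..FTT.
  .FTFTT
  FTF.FT
  .F....
Step 3: 7 trees catch fire, 8 burn out
  .FTTTT
  ..FTTT
  ...FT.
  ..F.FT
  .F...F
  ......
Step 4: 4 trees catch fire, 7 burn out
  ..FTTT
  ...FTT
  ....F.
  .....F
  ......
  ......
Step 5: 2 trees catch fire, 4 burn out
  ...FTT
  ....FT
  ......
  ......
  ......
  ......

...FTT
....FT
......
......
......
......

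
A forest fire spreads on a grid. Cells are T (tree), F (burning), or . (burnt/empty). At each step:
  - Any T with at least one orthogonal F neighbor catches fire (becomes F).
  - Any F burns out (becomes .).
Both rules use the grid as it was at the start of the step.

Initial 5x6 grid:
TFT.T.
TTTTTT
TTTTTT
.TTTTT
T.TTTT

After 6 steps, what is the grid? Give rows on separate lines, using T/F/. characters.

Step 1: 3 trees catch fire, 1 burn out
  F.F.T.
  TFTTTT
  TTTTTT
  .TTTTT
  T.TTTT
Step 2: 3 trees catch fire, 3 burn out
  ....T.
  F.FTTT
  TFTTTT
  .TTTTT
  T.TTTT
Step 3: 4 trees catch fire, 3 burn out
  ....T.
  ...FTT
  F.FTTT
  .FTTTT
  T.TTTT
Step 4: 3 trees catch fire, 4 burn out
  ....T.
  ....FT
  ...FTT
  ..FTTT
  T.TTTT
Step 5: 5 trees catch fire, 3 burn out
  ....F.
  .....F
  ....FT
  ...FTT
  T.FTTT
Step 6: 3 trees catch fire, 5 burn out
  ......
  ......
  .....F
  ....FT
  T..FTT

......
......
.....F
....FT
T..FTT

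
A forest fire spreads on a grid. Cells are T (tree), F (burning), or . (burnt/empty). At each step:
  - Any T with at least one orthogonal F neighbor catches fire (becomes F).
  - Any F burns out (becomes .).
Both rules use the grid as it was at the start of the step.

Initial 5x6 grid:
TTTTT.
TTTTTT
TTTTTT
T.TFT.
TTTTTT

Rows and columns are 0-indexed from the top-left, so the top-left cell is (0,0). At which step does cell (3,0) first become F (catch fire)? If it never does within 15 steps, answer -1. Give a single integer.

Step 1: cell (3,0)='T' (+4 fires, +1 burnt)
Step 2: cell (3,0)='T' (+5 fires, +4 burnt)
Step 3: cell (3,0)='T' (+7 fires, +5 burnt)
Step 4: cell (3,0)='T' (+6 fires, +7 burnt)
Step 5: cell (3,0)='F' (+3 fires, +6 burnt)
  -> target ignites at step 5
Step 6: cell (3,0)='.' (+1 fires, +3 burnt)
Step 7: cell (3,0)='.' (+0 fires, +1 burnt)
  fire out at step 7

5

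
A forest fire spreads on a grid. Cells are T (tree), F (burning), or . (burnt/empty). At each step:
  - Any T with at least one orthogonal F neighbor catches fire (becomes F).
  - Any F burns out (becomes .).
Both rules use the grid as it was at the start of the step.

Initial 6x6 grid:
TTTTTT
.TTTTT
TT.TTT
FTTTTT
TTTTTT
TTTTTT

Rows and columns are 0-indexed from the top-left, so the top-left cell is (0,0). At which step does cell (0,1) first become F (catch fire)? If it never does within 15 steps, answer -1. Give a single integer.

Step 1: cell (0,1)='T' (+3 fires, +1 burnt)
Step 2: cell (0,1)='T' (+4 fires, +3 burnt)
Step 3: cell (0,1)='T' (+4 fires, +4 burnt)
Step 4: cell (0,1)='F' (+6 fires, +4 burnt)
  -> target ignites at step 4
Step 5: cell (0,1)='.' (+7 fires, +6 burnt)
Step 6: cell (0,1)='.' (+5 fires, +7 burnt)
Step 7: cell (0,1)='.' (+3 fires, +5 burnt)
Step 8: cell (0,1)='.' (+1 fires, +3 burnt)
Step 9: cell (0,1)='.' (+0 fires, +1 burnt)
  fire out at step 9

4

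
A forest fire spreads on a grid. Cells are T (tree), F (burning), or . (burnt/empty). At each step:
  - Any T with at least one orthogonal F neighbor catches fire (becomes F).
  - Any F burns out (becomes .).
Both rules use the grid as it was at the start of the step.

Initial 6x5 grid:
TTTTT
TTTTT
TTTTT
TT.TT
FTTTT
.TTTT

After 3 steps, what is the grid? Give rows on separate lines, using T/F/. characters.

Step 1: 2 trees catch fire, 1 burn out
  TTTTT
  TTTTT
  TTTTT
  FT.TT
  .FTTT
  .TTTT
Step 2: 4 trees catch fire, 2 burn out
  TTTTT
  TTTTT
  FTTTT
  .F.TT
  ..FTT
  .FTTT
Step 3: 4 trees catch fire, 4 burn out
  TTTTT
  FTTTT
  .FTTT
  ...TT
  ...FT
  ..FTT

TTTTT
FTTTT
.FTTT
...TT
...FT
..FTT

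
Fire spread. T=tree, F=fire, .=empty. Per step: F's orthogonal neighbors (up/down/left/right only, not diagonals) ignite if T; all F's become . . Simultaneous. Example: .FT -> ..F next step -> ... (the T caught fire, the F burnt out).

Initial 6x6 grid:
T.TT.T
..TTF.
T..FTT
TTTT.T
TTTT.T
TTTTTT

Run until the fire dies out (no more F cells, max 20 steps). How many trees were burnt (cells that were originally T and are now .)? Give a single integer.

Step 1: +3 fires, +2 burnt (F count now 3)
Step 2: +5 fires, +3 burnt (F count now 5)
Step 3: +5 fires, +5 burnt (F count now 5)
Step 4: +5 fires, +5 burnt (F count now 5)
Step 5: +4 fires, +5 burnt (F count now 4)
Step 6: +1 fires, +4 burnt (F count now 1)
Step 7: +0 fires, +1 burnt (F count now 0)
Fire out after step 7
Initially T: 25, now '.': 34
Total burnt (originally-T cells now '.'): 23

Answer: 23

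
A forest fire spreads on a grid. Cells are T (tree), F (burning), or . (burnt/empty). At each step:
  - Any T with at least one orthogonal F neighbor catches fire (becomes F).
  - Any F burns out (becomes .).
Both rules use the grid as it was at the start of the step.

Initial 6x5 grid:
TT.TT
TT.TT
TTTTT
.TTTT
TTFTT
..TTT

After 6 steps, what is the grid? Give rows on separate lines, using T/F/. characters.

Step 1: 4 trees catch fire, 1 burn out
  TT.TT
  TT.TT
  TTTTT
  .TFTT
  TF.FT
  ..FTT
Step 2: 6 trees catch fire, 4 burn out
  TT.TT
  TT.TT
  TTFTT
  .F.FT
  F...F
  ...FT
Step 3: 4 trees catch fire, 6 burn out
  TT.TT
  TT.TT
  TF.FT
  ....F
  .....
  ....F
Step 4: 4 trees catch fire, 4 burn out
  TT.TT
  TF.FT
  F...F
  .....
  .....
  .....
Step 5: 4 trees catch fire, 4 burn out
  TF.FT
  F...F
  .....
  .....
  .....
  .....
Step 6: 2 trees catch fire, 4 burn out
  F...F
  .....
  .....
  .....
  .....
  .....

F...F
.....
.....
.....
.....
.....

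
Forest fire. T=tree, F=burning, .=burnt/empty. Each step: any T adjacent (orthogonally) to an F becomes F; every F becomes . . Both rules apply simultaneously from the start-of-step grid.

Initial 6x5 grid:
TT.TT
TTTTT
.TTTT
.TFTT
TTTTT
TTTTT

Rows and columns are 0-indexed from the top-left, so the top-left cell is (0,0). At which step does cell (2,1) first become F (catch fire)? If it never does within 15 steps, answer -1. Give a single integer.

Step 1: cell (2,1)='T' (+4 fires, +1 burnt)
Step 2: cell (2,1)='F' (+7 fires, +4 burnt)
  -> target ignites at step 2
Step 3: cell (2,1)='.' (+7 fires, +7 burnt)
Step 4: cell (2,1)='.' (+6 fires, +7 burnt)
Step 5: cell (2,1)='.' (+2 fires, +6 burnt)
Step 6: cell (2,1)='.' (+0 fires, +2 burnt)
  fire out at step 6

2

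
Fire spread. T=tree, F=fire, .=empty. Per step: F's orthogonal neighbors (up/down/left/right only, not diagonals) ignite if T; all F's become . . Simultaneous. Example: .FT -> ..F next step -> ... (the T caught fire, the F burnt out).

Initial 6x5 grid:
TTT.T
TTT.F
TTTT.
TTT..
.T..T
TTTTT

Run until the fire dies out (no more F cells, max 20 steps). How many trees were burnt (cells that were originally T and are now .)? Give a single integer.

Step 1: +1 fires, +1 burnt (F count now 1)
Step 2: +0 fires, +1 burnt (F count now 0)
Fire out after step 2
Initially T: 21, now '.': 10
Total burnt (originally-T cells now '.'): 1

Answer: 1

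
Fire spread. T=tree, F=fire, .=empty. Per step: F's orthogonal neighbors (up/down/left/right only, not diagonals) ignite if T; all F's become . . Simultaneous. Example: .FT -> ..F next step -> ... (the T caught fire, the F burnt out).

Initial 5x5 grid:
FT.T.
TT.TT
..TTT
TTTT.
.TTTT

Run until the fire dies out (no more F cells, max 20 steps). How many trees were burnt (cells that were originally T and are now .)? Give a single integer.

Step 1: +2 fires, +1 burnt (F count now 2)
Step 2: +1 fires, +2 burnt (F count now 1)
Step 3: +0 fires, +1 burnt (F count now 0)
Fire out after step 3
Initially T: 17, now '.': 11
Total burnt (originally-T cells now '.'): 3

Answer: 3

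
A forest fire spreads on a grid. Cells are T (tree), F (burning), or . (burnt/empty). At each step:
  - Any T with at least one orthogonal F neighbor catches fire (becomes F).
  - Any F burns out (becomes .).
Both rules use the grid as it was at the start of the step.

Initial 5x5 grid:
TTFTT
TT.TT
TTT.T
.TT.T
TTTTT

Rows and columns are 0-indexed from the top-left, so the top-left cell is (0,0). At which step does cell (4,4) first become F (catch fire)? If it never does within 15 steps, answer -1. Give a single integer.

Step 1: cell (4,4)='T' (+2 fires, +1 burnt)
Step 2: cell (4,4)='T' (+4 fires, +2 burnt)
Step 3: cell (4,4)='T' (+3 fires, +4 burnt)
Step 4: cell (4,4)='T' (+4 fires, +3 burnt)
Step 5: cell (4,4)='T' (+3 fires, +4 burnt)
Step 6: cell (4,4)='F' (+3 fires, +3 burnt)
  -> target ignites at step 6
Step 7: cell (4,4)='.' (+1 fires, +3 burnt)
Step 8: cell (4,4)='.' (+0 fires, +1 burnt)
  fire out at step 8

6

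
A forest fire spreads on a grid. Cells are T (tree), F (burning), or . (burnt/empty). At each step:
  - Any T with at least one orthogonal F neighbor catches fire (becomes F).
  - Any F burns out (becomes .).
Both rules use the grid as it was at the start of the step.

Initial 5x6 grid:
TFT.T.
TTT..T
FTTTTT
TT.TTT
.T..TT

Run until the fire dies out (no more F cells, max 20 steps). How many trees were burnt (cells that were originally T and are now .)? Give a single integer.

Step 1: +6 fires, +2 burnt (F count now 6)
Step 2: +3 fires, +6 burnt (F count now 3)
Step 3: +2 fires, +3 burnt (F count now 2)
Step 4: +2 fires, +2 burnt (F count now 2)
Step 5: +2 fires, +2 burnt (F count now 2)
Step 6: +3 fires, +2 burnt (F count now 3)
Step 7: +1 fires, +3 burnt (F count now 1)
Step 8: +0 fires, +1 burnt (F count now 0)
Fire out after step 8
Initially T: 20, now '.': 29
Total burnt (originally-T cells now '.'): 19

Answer: 19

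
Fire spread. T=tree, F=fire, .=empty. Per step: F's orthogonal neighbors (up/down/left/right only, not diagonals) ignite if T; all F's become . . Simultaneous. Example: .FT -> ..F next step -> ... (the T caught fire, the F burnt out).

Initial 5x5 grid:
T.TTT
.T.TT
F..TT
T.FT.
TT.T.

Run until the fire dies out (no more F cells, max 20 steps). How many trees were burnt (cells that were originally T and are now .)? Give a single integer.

Answer: 12

Derivation:
Step 1: +2 fires, +2 burnt (F count now 2)
Step 2: +3 fires, +2 burnt (F count now 3)
Step 3: +3 fires, +3 burnt (F count now 3)
Step 4: +2 fires, +3 burnt (F count now 2)
Step 5: +2 fires, +2 burnt (F count now 2)
Step 6: +0 fires, +2 burnt (F count now 0)
Fire out after step 6
Initially T: 14, now '.': 23
Total burnt (originally-T cells now '.'): 12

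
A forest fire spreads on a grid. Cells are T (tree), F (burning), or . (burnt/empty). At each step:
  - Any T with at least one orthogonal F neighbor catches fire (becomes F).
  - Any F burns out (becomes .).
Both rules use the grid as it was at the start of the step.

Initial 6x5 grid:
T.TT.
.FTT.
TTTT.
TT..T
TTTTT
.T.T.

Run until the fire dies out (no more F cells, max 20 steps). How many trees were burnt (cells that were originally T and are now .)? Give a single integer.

Step 1: +2 fires, +1 burnt (F count now 2)
Step 2: +5 fires, +2 burnt (F count now 5)
Step 3: +4 fires, +5 burnt (F count now 4)
Step 4: +3 fires, +4 burnt (F count now 3)
Step 5: +1 fires, +3 burnt (F count now 1)
Step 6: +2 fires, +1 burnt (F count now 2)
Step 7: +1 fires, +2 burnt (F count now 1)
Step 8: +0 fires, +1 burnt (F count now 0)
Fire out after step 8
Initially T: 19, now '.': 29
Total burnt (originally-T cells now '.'): 18

Answer: 18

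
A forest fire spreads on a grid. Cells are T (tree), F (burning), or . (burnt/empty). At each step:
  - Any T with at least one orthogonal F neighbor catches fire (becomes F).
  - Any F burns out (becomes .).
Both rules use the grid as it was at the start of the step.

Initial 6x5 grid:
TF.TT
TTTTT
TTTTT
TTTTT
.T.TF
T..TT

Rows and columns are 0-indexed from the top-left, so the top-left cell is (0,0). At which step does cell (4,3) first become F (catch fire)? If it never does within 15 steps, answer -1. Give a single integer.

Step 1: cell (4,3)='F' (+5 fires, +2 burnt)
  -> target ignites at step 1
Step 2: cell (4,3)='.' (+6 fires, +5 burnt)
Step 3: cell (4,3)='.' (+7 fires, +6 burnt)
Step 4: cell (4,3)='.' (+4 fires, +7 burnt)
Step 5: cell (4,3)='.' (+0 fires, +4 burnt)
  fire out at step 5

1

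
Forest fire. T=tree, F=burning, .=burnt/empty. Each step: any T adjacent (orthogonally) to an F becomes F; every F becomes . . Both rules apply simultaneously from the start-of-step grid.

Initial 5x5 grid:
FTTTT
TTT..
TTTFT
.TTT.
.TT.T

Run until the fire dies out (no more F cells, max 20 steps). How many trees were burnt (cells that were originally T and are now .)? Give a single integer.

Step 1: +5 fires, +2 burnt (F count now 5)
Step 2: +6 fires, +5 burnt (F count now 6)
Step 3: +3 fires, +6 burnt (F count now 3)
Step 4: +2 fires, +3 burnt (F count now 2)
Step 5: +0 fires, +2 burnt (F count now 0)
Fire out after step 5
Initially T: 17, now '.': 24
Total burnt (originally-T cells now '.'): 16

Answer: 16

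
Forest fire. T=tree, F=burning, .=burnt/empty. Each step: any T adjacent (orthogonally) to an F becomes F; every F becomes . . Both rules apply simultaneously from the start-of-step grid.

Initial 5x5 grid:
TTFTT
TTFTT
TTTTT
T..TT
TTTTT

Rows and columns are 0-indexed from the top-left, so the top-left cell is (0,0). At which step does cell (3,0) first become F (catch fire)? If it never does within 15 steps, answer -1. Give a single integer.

Step 1: cell (3,0)='T' (+5 fires, +2 burnt)
Step 2: cell (3,0)='T' (+6 fires, +5 burnt)
Step 3: cell (3,0)='T' (+3 fires, +6 burnt)
Step 4: cell (3,0)='F' (+3 fires, +3 burnt)
  -> target ignites at step 4
Step 5: cell (3,0)='.' (+3 fires, +3 burnt)
Step 6: cell (3,0)='.' (+1 fires, +3 burnt)
Step 7: cell (3,0)='.' (+0 fires, +1 burnt)
  fire out at step 7

4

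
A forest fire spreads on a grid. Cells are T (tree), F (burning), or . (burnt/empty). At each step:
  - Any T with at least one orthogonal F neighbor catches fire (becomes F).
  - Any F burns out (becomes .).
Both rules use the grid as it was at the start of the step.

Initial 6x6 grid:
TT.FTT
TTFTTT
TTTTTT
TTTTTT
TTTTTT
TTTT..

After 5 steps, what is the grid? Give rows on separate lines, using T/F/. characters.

Step 1: 4 trees catch fire, 2 burn out
  TT..FT
  TF.FTT
  TTFTTT
  TTTTTT
  TTTTTT
  TTTT..
Step 2: 7 trees catch fire, 4 burn out
  TF...F
  F...FT
  TF.FTT
  TTFTTT
  TTTTTT
  TTTT..
Step 3: 7 trees catch fire, 7 burn out
  F.....
  .....F
  F...FT
  TF.FTT
  TTFTTT
  TTTT..
Step 4: 6 trees catch fire, 7 burn out
  ......
  ......
  .....F
  F...FT
  TF.FTT
  TTFT..
Step 5: 5 trees catch fire, 6 burn out
  ......
  ......
  ......
  .....F
  F...FT
  TF.F..

......
......
......
.....F
F...FT
TF.F..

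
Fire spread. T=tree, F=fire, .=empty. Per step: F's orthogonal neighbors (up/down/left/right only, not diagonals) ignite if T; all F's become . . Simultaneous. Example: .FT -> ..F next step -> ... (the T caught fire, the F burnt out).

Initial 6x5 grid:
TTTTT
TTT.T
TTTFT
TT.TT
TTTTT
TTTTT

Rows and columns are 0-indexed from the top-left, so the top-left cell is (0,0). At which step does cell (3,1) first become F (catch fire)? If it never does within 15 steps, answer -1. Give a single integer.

Step 1: cell (3,1)='T' (+3 fires, +1 burnt)
Step 2: cell (3,1)='T' (+5 fires, +3 burnt)
Step 3: cell (3,1)='F' (+8 fires, +5 burnt)
  -> target ignites at step 3
Step 4: cell (3,1)='.' (+7 fires, +8 burnt)
Step 5: cell (3,1)='.' (+3 fires, +7 burnt)
Step 6: cell (3,1)='.' (+1 fires, +3 burnt)
Step 7: cell (3,1)='.' (+0 fires, +1 burnt)
  fire out at step 7

3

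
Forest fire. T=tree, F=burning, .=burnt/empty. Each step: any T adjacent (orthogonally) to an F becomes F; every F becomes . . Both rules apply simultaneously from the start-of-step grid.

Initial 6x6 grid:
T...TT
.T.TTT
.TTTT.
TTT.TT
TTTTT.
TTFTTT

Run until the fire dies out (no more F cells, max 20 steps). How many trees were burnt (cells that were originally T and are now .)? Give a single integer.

Step 1: +3 fires, +1 burnt (F count now 3)
Step 2: +5 fires, +3 burnt (F count now 5)
Step 3: +5 fires, +5 burnt (F count now 5)
Step 4: +4 fires, +5 burnt (F count now 4)
Step 5: +4 fires, +4 burnt (F count now 4)
Step 6: +1 fires, +4 burnt (F count now 1)
Step 7: +2 fires, +1 burnt (F count now 2)
Step 8: +1 fires, +2 burnt (F count now 1)
Step 9: +0 fires, +1 burnt (F count now 0)
Fire out after step 9
Initially T: 26, now '.': 35
Total burnt (originally-T cells now '.'): 25

Answer: 25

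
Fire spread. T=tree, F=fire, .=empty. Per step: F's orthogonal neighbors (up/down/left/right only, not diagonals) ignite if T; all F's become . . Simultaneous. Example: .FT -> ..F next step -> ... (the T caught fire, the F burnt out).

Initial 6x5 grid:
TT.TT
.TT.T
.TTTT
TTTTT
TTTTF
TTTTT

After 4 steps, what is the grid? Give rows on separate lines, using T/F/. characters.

Step 1: 3 trees catch fire, 1 burn out
  TT.TT
  .TT.T
  .TTTT
  TTTTF
  TTTF.
  TTTTF
Step 2: 4 trees catch fire, 3 burn out
  TT.TT
  .TT.T
  .TTTF
  TTTF.
  TTF..
  TTTF.
Step 3: 5 trees catch fire, 4 burn out
  TT.TT
  .TT.F
  .TTF.
  TTF..
  TF...
  TTF..
Step 4: 5 trees catch fire, 5 burn out
  TT.TF
  .TT..
  .TF..
  TF...
  F....
  TF...

TT.TF
.TT..
.TF..
TF...
F....
TF...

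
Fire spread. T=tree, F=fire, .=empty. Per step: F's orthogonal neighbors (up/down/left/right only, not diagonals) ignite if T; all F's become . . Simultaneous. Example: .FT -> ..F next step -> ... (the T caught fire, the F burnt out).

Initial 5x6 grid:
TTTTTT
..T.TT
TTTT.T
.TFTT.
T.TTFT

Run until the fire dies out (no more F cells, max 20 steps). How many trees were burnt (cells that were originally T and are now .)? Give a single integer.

Step 1: +7 fires, +2 burnt (F count now 7)
Step 2: +3 fires, +7 burnt (F count now 3)
Step 3: +2 fires, +3 burnt (F count now 2)
Step 4: +2 fires, +2 burnt (F count now 2)
Step 5: +2 fires, +2 burnt (F count now 2)
Step 6: +2 fires, +2 burnt (F count now 2)
Step 7: +1 fires, +2 burnt (F count now 1)
Step 8: +1 fires, +1 burnt (F count now 1)
Step 9: +0 fires, +1 burnt (F count now 0)
Fire out after step 9
Initially T: 21, now '.': 29
Total burnt (originally-T cells now '.'): 20

Answer: 20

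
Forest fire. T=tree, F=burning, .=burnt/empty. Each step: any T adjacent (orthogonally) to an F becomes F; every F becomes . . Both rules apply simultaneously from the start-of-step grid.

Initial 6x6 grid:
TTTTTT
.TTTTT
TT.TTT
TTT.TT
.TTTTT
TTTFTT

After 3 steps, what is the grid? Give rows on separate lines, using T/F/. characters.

Step 1: 3 trees catch fire, 1 burn out
  TTTTTT
  .TTTTT
  TT.TTT
  TTT.TT
  .TTFTT
  TTF.FT
Step 2: 4 trees catch fire, 3 burn out
  TTTTTT
  .TTTTT
  TT.TTT
  TTT.TT
  .TF.FT
  TF...F
Step 3: 5 trees catch fire, 4 burn out
  TTTTTT
  .TTTTT
  TT.TTT
  TTF.FT
  .F...F
  F.....

TTTTTT
.TTTTT
TT.TTT
TTF.FT
.F...F
F.....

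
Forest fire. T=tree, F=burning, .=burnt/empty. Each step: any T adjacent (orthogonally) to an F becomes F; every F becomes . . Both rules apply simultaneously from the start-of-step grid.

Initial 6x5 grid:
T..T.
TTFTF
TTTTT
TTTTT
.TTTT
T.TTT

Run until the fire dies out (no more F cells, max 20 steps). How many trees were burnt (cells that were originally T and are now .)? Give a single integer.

Answer: 22

Derivation:
Step 1: +4 fires, +2 burnt (F count now 4)
Step 2: +6 fires, +4 burnt (F count now 6)
Step 3: +6 fires, +6 burnt (F count now 6)
Step 4: +5 fires, +6 burnt (F count now 5)
Step 5: +1 fires, +5 burnt (F count now 1)
Step 6: +0 fires, +1 burnt (F count now 0)
Fire out after step 6
Initially T: 23, now '.': 29
Total burnt (originally-T cells now '.'): 22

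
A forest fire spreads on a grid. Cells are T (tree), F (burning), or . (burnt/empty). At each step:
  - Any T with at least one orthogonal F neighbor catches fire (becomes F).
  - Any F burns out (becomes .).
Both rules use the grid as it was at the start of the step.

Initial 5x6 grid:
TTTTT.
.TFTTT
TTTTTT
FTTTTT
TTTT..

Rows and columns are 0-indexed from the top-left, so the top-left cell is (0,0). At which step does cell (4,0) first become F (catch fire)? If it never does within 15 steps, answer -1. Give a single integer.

Step 1: cell (4,0)='F' (+7 fires, +2 burnt)
  -> target ignites at step 1
Step 2: cell (4,0)='.' (+7 fires, +7 burnt)
Step 3: cell (4,0)='.' (+6 fires, +7 burnt)
Step 4: cell (4,0)='.' (+3 fires, +6 burnt)
Step 5: cell (4,0)='.' (+1 fires, +3 burnt)
Step 6: cell (4,0)='.' (+0 fires, +1 burnt)
  fire out at step 6

1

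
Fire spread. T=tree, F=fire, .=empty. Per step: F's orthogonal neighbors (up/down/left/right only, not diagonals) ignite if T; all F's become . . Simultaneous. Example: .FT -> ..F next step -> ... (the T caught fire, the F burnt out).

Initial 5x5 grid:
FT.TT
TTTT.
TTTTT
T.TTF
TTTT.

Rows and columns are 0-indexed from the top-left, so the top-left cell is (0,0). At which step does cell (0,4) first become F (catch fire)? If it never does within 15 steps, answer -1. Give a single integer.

Step 1: cell (0,4)='T' (+4 fires, +2 burnt)
Step 2: cell (0,4)='T' (+5 fires, +4 burnt)
Step 3: cell (0,4)='T' (+6 fires, +5 burnt)
Step 4: cell (0,4)='T' (+3 fires, +6 burnt)
Step 5: cell (0,4)='F' (+1 fires, +3 burnt)
  -> target ignites at step 5
Step 6: cell (0,4)='.' (+0 fires, +1 burnt)
  fire out at step 6

5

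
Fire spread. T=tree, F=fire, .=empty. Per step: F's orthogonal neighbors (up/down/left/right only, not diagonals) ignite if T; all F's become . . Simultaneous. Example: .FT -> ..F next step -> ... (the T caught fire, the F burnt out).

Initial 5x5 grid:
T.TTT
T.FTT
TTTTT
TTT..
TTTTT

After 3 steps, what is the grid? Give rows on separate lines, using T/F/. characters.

Step 1: 3 trees catch fire, 1 burn out
  T.FTT
  T..FT
  TTFTT
  TTT..
  TTTTT
Step 2: 5 trees catch fire, 3 burn out
  T..FT
  T...F
  TF.FT
  TTF..
  TTTTT
Step 3: 5 trees catch fire, 5 burn out
  T...F
  T....
  F...F
  TF...
  TTFTT

T...F
T....
F...F
TF...
TTFTT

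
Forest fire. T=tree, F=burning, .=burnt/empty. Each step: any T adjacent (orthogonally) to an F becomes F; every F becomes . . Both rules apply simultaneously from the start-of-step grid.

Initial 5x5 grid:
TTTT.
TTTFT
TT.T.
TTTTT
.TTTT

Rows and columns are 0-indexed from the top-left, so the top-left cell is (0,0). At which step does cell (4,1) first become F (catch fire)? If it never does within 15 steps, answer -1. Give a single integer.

Step 1: cell (4,1)='T' (+4 fires, +1 burnt)
Step 2: cell (4,1)='T' (+3 fires, +4 burnt)
Step 3: cell (4,1)='T' (+6 fires, +3 burnt)
Step 4: cell (4,1)='T' (+5 fires, +6 burnt)
Step 5: cell (4,1)='F' (+2 fires, +5 burnt)
  -> target ignites at step 5
Step 6: cell (4,1)='.' (+0 fires, +2 burnt)
  fire out at step 6

5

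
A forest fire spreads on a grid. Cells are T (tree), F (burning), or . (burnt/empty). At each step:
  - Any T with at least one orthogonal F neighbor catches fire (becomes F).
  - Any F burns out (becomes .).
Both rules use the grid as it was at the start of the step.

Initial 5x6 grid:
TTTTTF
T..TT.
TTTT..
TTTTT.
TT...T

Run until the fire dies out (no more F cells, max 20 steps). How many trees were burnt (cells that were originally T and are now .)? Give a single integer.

Answer: 19

Derivation:
Step 1: +1 fires, +1 burnt (F count now 1)
Step 2: +2 fires, +1 burnt (F count now 2)
Step 3: +2 fires, +2 burnt (F count now 2)
Step 4: +2 fires, +2 burnt (F count now 2)
Step 5: +3 fires, +2 burnt (F count now 3)
Step 6: +4 fires, +3 burnt (F count now 4)
Step 7: +2 fires, +4 burnt (F count now 2)
Step 8: +2 fires, +2 burnt (F count now 2)
Step 9: +1 fires, +2 burnt (F count now 1)
Step 10: +0 fires, +1 burnt (F count now 0)
Fire out after step 10
Initially T: 20, now '.': 29
Total burnt (originally-T cells now '.'): 19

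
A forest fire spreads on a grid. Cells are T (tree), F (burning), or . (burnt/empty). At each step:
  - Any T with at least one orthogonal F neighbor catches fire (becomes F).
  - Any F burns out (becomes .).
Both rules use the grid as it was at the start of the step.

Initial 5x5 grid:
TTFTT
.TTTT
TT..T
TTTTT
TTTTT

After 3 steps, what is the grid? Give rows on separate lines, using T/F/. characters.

Step 1: 3 trees catch fire, 1 burn out
  TF.FT
  .TFTT
  TT..T
  TTTTT
  TTTTT
Step 2: 4 trees catch fire, 3 burn out
  F...F
  .F.FT
  TT..T
  TTTTT
  TTTTT
Step 3: 2 trees catch fire, 4 burn out
  .....
  ....F
  TF..T
  TTTTT
  TTTTT

.....
....F
TF..T
TTTTT
TTTTT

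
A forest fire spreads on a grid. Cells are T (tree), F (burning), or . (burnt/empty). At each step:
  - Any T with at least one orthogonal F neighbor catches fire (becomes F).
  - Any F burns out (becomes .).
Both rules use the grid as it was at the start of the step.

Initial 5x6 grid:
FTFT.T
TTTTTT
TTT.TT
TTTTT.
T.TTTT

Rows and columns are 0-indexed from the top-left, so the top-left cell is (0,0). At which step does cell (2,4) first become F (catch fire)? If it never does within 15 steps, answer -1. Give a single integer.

Step 1: cell (2,4)='T' (+4 fires, +2 burnt)
Step 2: cell (2,4)='T' (+4 fires, +4 burnt)
Step 3: cell (2,4)='T' (+4 fires, +4 burnt)
Step 4: cell (2,4)='F' (+6 fires, +4 burnt)
  -> target ignites at step 4
Step 5: cell (2,4)='.' (+4 fires, +6 burnt)
Step 6: cell (2,4)='.' (+1 fires, +4 burnt)
Step 7: cell (2,4)='.' (+1 fires, +1 burnt)
Step 8: cell (2,4)='.' (+0 fires, +1 burnt)
  fire out at step 8

4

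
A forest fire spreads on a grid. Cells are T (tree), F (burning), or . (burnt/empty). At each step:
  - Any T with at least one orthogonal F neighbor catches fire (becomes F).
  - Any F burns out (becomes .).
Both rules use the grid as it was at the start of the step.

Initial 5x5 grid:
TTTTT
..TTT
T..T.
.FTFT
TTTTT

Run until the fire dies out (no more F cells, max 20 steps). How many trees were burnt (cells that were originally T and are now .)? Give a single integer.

Answer: 16

Derivation:
Step 1: +5 fires, +2 burnt (F count now 5)
Step 2: +4 fires, +5 burnt (F count now 4)
Step 3: +3 fires, +4 burnt (F count now 3)
Step 4: +2 fires, +3 burnt (F count now 2)
Step 5: +1 fires, +2 burnt (F count now 1)
Step 6: +1 fires, +1 burnt (F count now 1)
Step 7: +0 fires, +1 burnt (F count now 0)
Fire out after step 7
Initially T: 17, now '.': 24
Total burnt (originally-T cells now '.'): 16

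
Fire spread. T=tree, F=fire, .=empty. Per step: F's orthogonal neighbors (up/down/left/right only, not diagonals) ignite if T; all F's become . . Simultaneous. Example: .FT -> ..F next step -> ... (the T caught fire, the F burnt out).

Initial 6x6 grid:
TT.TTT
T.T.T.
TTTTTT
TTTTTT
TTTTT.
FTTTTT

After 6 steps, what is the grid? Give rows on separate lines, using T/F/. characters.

Step 1: 2 trees catch fire, 1 burn out
  TT.TTT
  T.T.T.
  TTTTTT
  TTTTTT
  FTTTT.
  .FTTTT
Step 2: 3 trees catch fire, 2 burn out
  TT.TTT
  T.T.T.
  TTTTTT
  FTTTTT
  .FTTT.
  ..FTTT
Step 3: 4 trees catch fire, 3 burn out
  TT.TTT
  T.T.T.
  FTTTTT
  .FTTTT
  ..FTT.
  ...FTT
Step 4: 5 trees catch fire, 4 burn out
  TT.TTT
  F.T.T.
  .FTTTT
  ..FTTT
  ...FT.
  ....FT
Step 5: 5 trees catch fire, 5 burn out
  FT.TTT
  ..T.T.
  ..FTTT
  ...FTT
  ....F.
  .....F
Step 6: 4 trees catch fire, 5 burn out
  .F.TTT
  ..F.T.
  ...FTT
  ....FT
  ......
  ......

.F.TTT
..F.T.
...FTT
....FT
......
......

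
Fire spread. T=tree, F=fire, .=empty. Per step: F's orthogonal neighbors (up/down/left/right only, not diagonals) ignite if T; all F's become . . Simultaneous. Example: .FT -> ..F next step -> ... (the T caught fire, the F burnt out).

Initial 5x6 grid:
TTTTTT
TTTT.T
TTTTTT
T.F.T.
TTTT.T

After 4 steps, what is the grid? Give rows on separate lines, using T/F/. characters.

Step 1: 2 trees catch fire, 1 burn out
  TTTTTT
  TTTT.T
  TTFTTT
  T...T.
  TTFT.T
Step 2: 5 trees catch fire, 2 burn out
  TTTTTT
  TTFT.T
  TF.FTT
  T...T.
  TF.F.T
Step 3: 6 trees catch fire, 5 burn out
  TTFTTT
  TF.F.T
  F...FT
  T...T.
  F....T
Step 4: 6 trees catch fire, 6 burn out
  TF.FTT
  F....T
  .....F
  F...F.
  .....T

TF.FTT
F....T
.....F
F...F.
.....T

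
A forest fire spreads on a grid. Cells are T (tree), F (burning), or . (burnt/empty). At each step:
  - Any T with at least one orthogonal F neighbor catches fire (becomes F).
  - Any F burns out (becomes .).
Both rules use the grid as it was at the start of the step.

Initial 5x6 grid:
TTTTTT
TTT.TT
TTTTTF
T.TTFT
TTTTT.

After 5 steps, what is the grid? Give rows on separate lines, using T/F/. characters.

Step 1: 5 trees catch fire, 2 burn out
  TTTTTT
  TTT.TF
  TTTTF.
  T.TF.F
  TTTTF.
Step 2: 5 trees catch fire, 5 burn out
  TTTTTF
  TTT.F.
  TTTF..
  T.F...
  TTTF..
Step 3: 3 trees catch fire, 5 burn out
  TTTTF.
  TTT...
  TTF...
  T.....
  TTF...
Step 4: 4 trees catch fire, 3 burn out
  TTTF..
  TTF...
  TF....
  T.....
  TF....
Step 5: 4 trees catch fire, 4 burn out
  TTF...
  TF....
  F.....
  T.....
  F.....

TTF...
TF....
F.....
T.....
F.....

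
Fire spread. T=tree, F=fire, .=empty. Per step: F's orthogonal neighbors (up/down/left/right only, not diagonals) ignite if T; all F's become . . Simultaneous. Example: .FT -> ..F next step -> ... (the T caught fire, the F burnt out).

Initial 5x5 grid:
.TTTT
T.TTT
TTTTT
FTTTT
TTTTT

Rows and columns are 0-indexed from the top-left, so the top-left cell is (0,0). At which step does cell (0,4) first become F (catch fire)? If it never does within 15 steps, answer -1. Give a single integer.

Step 1: cell (0,4)='T' (+3 fires, +1 burnt)
Step 2: cell (0,4)='T' (+4 fires, +3 burnt)
Step 3: cell (0,4)='T' (+3 fires, +4 burnt)
Step 4: cell (0,4)='T' (+4 fires, +3 burnt)
Step 5: cell (0,4)='T' (+4 fires, +4 burnt)
Step 6: cell (0,4)='T' (+3 fires, +4 burnt)
Step 7: cell (0,4)='F' (+1 fires, +3 burnt)
  -> target ignites at step 7
Step 8: cell (0,4)='.' (+0 fires, +1 burnt)
  fire out at step 8

7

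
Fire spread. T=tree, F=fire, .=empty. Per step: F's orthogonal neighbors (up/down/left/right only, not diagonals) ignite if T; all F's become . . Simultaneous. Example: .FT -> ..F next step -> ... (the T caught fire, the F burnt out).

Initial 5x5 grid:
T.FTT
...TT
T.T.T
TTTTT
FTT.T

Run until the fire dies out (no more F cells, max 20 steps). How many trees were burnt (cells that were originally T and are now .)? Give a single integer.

Answer: 15

Derivation:
Step 1: +3 fires, +2 burnt (F count now 3)
Step 2: +5 fires, +3 burnt (F count now 5)
Step 3: +2 fires, +5 burnt (F count now 2)
Step 4: +3 fires, +2 burnt (F count now 3)
Step 5: +1 fires, +3 burnt (F count now 1)
Step 6: +1 fires, +1 burnt (F count now 1)
Step 7: +0 fires, +1 burnt (F count now 0)
Fire out after step 7
Initially T: 16, now '.': 24
Total burnt (originally-T cells now '.'): 15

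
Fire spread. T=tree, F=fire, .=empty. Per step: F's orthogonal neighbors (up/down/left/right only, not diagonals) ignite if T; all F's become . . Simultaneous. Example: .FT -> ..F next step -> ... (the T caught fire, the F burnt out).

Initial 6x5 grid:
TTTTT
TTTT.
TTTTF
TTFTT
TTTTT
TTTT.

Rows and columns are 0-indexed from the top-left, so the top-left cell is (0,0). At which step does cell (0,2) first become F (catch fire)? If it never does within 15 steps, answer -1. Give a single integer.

Step 1: cell (0,2)='T' (+6 fires, +2 burnt)
Step 2: cell (0,2)='T' (+8 fires, +6 burnt)
Step 3: cell (0,2)='F' (+7 fires, +8 burnt)
  -> target ignites at step 3
Step 4: cell (0,2)='.' (+4 fires, +7 burnt)
Step 5: cell (0,2)='.' (+1 fires, +4 burnt)
Step 6: cell (0,2)='.' (+0 fires, +1 burnt)
  fire out at step 6

3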